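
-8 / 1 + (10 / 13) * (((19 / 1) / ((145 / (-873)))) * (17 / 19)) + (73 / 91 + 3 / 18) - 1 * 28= -1801327 / 15834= -113.76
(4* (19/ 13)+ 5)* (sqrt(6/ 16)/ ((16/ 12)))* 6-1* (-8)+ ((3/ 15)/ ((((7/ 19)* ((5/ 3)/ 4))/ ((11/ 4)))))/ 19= 38.08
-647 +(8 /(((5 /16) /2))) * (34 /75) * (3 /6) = -238273 /375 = -635.39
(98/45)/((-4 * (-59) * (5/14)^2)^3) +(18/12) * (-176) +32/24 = -37930922532898/144407109375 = -262.67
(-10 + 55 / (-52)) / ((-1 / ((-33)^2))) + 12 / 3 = 626383 / 52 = 12045.83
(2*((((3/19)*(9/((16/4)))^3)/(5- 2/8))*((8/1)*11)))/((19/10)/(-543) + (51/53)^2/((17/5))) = 366938293590/1480309019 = 247.88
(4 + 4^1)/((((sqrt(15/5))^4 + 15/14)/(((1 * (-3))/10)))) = -0.24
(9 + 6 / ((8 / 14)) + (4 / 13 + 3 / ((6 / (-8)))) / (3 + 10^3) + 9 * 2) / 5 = 7.50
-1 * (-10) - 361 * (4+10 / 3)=-7912 / 3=-2637.33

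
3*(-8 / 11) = -24 / 11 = -2.18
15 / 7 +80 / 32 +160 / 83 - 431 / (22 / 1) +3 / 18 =-492887 / 38346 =-12.85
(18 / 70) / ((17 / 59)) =531 / 595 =0.89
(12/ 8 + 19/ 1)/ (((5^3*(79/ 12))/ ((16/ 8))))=492/ 9875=0.05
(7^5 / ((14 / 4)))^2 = 23059204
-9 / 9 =-1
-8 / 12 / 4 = -1 / 6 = -0.17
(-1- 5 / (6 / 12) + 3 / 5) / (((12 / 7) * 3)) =-91 / 45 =-2.02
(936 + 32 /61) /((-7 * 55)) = -57128 /23485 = -2.43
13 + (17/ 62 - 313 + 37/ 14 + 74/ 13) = -822013/ 2821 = -291.39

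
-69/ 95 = -0.73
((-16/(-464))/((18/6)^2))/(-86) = -0.00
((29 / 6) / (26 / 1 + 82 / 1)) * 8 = 29 / 81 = 0.36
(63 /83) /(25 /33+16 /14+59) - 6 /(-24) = 76616 /291911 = 0.26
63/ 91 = 0.69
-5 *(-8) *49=1960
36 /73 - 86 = -6242 /73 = -85.51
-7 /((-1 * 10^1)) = 7 /10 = 0.70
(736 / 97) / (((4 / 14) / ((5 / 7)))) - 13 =579 / 97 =5.97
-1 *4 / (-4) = 1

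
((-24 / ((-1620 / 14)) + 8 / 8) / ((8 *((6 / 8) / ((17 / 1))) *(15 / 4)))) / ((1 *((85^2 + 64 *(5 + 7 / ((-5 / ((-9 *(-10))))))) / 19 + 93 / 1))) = 52649 / 3790800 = 0.01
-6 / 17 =-0.35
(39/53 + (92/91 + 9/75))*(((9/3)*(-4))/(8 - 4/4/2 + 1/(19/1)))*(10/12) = -17107144/6921005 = -2.47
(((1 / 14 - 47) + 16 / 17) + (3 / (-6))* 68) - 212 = -69493 / 238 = -291.99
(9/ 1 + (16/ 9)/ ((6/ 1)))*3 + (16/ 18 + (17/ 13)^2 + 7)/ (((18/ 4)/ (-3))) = 98057/ 4563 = 21.49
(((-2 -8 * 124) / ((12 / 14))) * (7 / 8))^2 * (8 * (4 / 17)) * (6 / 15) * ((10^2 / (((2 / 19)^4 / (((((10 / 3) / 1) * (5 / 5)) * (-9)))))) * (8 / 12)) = -1932232354837225 / 153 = -12628969639458.99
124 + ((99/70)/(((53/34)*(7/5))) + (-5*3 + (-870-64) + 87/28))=-8531091/10388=-821.24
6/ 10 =3/ 5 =0.60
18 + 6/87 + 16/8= 582/29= 20.07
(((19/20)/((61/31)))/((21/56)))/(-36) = -589/16470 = -0.04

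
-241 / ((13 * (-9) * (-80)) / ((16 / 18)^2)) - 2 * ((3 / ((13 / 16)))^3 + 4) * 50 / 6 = -7252497916 / 8008065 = -905.65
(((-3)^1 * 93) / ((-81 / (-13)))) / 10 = -403 / 90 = -4.48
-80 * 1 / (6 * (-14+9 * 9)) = -40 / 201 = -0.20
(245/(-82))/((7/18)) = -315/41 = -7.68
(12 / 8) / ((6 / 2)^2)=1 / 6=0.17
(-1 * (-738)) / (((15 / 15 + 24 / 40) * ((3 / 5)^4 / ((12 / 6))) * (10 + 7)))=128125 / 306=418.71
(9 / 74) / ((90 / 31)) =31 / 740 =0.04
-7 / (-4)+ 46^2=8471 / 4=2117.75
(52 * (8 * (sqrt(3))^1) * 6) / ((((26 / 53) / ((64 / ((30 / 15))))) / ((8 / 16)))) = 81408 * sqrt(3) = 141002.79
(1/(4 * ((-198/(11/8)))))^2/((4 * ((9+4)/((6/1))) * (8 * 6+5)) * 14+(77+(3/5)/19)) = 95/205114318848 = 0.00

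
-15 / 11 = -1.36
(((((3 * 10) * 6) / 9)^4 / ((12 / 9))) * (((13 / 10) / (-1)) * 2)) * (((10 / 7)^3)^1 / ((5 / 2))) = -124800000 / 343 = -363848.40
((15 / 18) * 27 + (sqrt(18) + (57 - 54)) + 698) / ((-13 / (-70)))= 210 * sqrt(2) / 13 + 50645 / 13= 3918.61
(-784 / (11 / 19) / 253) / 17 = -14896 / 47311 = -0.31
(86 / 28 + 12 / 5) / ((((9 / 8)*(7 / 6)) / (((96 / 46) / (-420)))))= -12256 / 591675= -0.02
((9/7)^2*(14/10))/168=27/1960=0.01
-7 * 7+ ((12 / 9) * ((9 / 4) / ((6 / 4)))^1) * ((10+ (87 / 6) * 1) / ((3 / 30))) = 441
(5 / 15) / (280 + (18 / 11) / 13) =143 / 120174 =0.00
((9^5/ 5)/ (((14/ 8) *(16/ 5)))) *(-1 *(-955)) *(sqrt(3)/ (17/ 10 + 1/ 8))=563917950 *sqrt(3)/ 511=1911417.89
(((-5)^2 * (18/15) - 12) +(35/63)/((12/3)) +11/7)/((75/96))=39736/1575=25.23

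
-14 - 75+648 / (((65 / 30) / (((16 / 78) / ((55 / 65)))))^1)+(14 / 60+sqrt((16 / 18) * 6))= -69769 / 4290+4 * sqrt(3) / 3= -13.95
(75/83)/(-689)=-75/57187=-0.00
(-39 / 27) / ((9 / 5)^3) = -1625 / 6561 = -0.25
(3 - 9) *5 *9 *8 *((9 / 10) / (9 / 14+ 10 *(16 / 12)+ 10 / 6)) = -9072 / 73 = -124.27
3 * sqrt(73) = 25.63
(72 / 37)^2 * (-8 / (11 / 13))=-539136 / 15059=-35.80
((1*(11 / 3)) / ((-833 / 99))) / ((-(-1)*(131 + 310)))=-121 / 122451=-0.00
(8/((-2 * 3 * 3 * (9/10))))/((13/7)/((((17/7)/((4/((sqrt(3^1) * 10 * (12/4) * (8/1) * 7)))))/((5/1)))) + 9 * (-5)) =247520 * sqrt(3)/334477151037 + 135945600/12388042631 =0.01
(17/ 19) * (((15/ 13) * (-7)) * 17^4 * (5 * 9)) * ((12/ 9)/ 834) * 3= -4472549550/ 34333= -130269.70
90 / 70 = 9 / 7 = 1.29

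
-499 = -499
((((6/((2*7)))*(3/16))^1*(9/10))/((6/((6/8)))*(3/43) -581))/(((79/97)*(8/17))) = -5743467/17666978560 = -0.00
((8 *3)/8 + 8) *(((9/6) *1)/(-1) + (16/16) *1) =-11/2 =-5.50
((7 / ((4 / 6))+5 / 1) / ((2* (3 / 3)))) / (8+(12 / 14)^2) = 1519 / 1712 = 0.89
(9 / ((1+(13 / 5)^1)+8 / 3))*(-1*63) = -8505 / 94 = -90.48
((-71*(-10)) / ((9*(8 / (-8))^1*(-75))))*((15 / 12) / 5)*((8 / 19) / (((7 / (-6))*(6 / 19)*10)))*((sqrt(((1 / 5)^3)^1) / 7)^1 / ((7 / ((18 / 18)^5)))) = -142*sqrt(5) / 5788125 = -0.00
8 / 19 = 0.42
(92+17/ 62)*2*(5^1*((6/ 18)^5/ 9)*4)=38140/ 22599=1.69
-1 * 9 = -9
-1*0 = 0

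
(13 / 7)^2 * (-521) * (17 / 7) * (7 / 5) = -1496833 / 245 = -6109.52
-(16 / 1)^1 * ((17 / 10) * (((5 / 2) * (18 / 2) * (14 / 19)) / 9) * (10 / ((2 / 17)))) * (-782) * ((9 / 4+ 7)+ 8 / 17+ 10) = 1247907780 / 19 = 65679356.84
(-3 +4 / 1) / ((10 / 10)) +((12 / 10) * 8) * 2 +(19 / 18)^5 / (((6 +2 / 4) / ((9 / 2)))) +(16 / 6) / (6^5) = 21.11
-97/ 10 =-9.70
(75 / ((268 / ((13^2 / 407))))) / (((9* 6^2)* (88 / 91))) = 384475 / 1036658304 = 0.00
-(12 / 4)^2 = -9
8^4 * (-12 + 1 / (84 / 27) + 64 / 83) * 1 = -25957376 / 581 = -44677.07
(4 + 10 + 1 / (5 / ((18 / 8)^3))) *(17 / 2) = 88553 / 640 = 138.36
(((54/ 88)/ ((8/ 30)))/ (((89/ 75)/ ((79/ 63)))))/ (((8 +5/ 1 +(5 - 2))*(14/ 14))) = 266625/ 1754368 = 0.15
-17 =-17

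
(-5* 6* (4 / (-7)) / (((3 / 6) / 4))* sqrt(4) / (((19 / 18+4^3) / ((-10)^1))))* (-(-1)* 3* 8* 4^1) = -33177600 / 8197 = -4047.53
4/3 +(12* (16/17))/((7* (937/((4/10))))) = 2231212/1672545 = 1.33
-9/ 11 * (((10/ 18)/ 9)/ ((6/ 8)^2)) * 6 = -160/ 297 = -0.54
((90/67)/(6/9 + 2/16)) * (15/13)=32400/16549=1.96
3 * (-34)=-102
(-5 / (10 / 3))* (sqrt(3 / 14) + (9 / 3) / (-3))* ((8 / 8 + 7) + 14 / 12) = 55 / 4 - 55* sqrt(42) / 56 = 7.38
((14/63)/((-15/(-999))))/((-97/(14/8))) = -259/970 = -0.27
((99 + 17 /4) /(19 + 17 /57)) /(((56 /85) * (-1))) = -57171 /7040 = -8.12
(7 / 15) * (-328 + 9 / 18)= -917 / 6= -152.83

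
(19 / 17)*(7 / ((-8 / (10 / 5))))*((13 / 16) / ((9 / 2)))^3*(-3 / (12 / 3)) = 292201 / 33841152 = 0.01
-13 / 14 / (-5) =13 / 70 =0.19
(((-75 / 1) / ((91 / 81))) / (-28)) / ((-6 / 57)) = -115425 / 5096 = -22.65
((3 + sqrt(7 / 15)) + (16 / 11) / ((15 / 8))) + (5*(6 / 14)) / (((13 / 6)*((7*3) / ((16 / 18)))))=sqrt(105) / 15 + 401251 / 105105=4.50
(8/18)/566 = 0.00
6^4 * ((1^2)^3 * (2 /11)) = 2592 /11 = 235.64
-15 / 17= -0.88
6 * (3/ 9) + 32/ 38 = 54/ 19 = 2.84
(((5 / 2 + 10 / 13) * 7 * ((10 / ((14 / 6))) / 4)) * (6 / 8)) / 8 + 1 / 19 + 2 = 4.35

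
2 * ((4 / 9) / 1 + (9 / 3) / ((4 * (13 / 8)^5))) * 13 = 3412712 / 257049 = 13.28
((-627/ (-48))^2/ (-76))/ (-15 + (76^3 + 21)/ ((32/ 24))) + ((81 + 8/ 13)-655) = -228454488221/ 398431488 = -573.38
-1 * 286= -286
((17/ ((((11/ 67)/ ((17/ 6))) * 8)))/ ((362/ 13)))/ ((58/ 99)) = 755157/ 335936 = 2.25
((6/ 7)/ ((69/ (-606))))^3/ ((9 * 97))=-197817792/ 404808257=-0.49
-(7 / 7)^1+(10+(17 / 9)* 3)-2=38 / 3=12.67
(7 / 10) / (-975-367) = -7 / 13420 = -0.00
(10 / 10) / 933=1 / 933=0.00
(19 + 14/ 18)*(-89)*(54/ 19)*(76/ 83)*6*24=-54749952/ 83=-659637.98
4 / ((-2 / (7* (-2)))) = 28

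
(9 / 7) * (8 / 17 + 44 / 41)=9684 / 4879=1.98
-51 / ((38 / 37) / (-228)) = 11322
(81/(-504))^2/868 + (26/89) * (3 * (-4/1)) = -849271767/242262272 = -3.51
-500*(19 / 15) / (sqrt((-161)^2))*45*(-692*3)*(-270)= -15974820000 / 161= -99222484.47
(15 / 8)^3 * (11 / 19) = 37125 / 9728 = 3.82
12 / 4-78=-75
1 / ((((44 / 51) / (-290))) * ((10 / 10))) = -7395 / 22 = -336.14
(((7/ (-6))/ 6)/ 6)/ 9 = -0.00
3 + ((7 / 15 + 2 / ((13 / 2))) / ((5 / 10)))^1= 887 / 195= 4.55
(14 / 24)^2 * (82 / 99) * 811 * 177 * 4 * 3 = 96128641 / 198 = 485498.19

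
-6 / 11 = -0.55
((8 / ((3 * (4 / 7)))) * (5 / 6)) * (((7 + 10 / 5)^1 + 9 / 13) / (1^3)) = 490 / 13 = 37.69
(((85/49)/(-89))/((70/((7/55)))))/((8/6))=-51/1918840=-0.00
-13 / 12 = -1.08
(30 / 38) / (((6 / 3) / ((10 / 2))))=75 / 38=1.97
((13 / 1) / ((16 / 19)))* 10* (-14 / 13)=-166.25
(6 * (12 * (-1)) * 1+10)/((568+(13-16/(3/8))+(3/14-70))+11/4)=-5208/39589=-0.13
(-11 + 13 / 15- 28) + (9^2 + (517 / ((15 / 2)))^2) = 1078801 / 225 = 4794.67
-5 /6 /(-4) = 5 /24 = 0.21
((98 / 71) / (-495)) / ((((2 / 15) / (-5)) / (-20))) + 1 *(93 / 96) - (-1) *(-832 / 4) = -209.12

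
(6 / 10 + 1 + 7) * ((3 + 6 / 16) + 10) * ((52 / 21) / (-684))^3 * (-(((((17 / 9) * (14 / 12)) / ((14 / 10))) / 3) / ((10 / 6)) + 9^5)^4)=1045001177622202319537484180143117 / 15750024946205639040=66349176029334.17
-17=-17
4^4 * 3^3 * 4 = 27648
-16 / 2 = -8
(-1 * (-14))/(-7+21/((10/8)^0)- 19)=-14/5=-2.80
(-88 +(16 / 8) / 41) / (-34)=1803 / 697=2.59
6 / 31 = 0.19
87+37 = 124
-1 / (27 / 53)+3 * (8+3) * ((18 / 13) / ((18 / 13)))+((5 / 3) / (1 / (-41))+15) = -602 / 27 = -22.30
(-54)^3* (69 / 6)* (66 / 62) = -59757588 / 31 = -1927664.13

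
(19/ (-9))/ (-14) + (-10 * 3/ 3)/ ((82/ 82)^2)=-1241/ 126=-9.85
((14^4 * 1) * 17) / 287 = 93296 / 41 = 2275.51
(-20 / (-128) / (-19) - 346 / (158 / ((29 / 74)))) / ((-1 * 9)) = 171087 / 1777184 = 0.10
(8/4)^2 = 4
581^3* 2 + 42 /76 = 14905343537 /38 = 392245882.55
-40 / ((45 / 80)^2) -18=-11698 / 81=-144.42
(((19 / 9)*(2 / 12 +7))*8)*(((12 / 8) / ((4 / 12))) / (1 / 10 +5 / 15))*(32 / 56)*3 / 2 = 98040 / 91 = 1077.36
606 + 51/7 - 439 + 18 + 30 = 1556/7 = 222.29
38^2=1444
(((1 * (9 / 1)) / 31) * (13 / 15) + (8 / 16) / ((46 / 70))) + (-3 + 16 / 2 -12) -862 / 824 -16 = -33831341 / 1468780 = -23.03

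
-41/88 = -0.47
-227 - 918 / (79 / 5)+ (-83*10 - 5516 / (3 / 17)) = -7672267 / 237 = -32372.43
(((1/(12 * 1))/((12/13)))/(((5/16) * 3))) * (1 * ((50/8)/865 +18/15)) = 54301/467100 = 0.12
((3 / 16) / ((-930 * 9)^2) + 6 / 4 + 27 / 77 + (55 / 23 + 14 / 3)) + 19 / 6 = 7990347515371 / 661710772800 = 12.08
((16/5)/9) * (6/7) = 32/105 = 0.30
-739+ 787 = 48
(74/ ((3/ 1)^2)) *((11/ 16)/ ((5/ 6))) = 407/ 60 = 6.78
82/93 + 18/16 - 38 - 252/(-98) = -174061/5208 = -33.42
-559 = -559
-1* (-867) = 867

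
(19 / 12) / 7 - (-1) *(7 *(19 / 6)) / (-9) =-1691 / 756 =-2.24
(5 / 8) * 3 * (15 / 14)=225 / 112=2.01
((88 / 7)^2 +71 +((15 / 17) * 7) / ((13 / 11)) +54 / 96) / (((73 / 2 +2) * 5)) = 40687509 / 33353320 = 1.22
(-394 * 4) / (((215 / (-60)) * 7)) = 18912 / 301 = 62.83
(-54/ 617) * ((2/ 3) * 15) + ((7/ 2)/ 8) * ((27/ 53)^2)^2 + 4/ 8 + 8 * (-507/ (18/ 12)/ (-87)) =208284614908913/ 6776850073584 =30.73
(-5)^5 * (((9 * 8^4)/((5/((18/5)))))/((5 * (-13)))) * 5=82944000/13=6380307.69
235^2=55225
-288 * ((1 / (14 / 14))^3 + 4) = -1440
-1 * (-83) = 83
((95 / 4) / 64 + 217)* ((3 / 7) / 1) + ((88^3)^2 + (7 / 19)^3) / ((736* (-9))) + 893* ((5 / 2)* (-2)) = -70113684.46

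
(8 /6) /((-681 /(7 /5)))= -28 /10215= -0.00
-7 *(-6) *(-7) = -294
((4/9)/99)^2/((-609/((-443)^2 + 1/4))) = -3139988/483473529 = -0.01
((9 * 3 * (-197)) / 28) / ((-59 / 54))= 143613 / 826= 173.87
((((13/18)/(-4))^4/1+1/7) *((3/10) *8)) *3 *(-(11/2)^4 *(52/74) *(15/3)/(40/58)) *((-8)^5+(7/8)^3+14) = 501206221247298280571/3167722930176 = 158222872.48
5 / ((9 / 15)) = 8.33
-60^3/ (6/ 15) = -540000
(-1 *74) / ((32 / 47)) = -1739 / 16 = -108.69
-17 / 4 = -4.25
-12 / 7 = -1.71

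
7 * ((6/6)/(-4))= -7/4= -1.75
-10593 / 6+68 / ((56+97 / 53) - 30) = -5201017 / 2950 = -1763.06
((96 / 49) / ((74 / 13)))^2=389376 / 3286969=0.12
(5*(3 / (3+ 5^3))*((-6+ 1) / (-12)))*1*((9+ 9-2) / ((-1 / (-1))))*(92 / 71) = 1.01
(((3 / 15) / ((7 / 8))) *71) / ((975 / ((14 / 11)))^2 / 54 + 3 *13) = 0.00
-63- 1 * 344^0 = -64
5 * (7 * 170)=5950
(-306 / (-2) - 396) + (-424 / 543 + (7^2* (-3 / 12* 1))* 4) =-158980 / 543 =-292.78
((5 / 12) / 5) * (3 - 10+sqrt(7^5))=-7 / 12+49 * sqrt(7) / 12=10.22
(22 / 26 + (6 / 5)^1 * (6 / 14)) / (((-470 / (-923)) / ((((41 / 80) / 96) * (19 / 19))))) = 1801909 / 126336000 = 0.01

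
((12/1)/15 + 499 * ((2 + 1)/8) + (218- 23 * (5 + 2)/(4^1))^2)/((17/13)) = 1944371/80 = 24304.64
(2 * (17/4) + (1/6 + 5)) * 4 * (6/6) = 164/3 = 54.67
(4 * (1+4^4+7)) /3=352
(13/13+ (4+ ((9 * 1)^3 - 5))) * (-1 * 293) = -213597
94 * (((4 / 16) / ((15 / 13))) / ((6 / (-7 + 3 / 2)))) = -6721 / 360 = -18.67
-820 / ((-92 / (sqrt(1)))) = 205 / 23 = 8.91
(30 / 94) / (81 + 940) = 15 / 47987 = 0.00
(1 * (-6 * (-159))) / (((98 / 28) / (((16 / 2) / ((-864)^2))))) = 53 / 18144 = 0.00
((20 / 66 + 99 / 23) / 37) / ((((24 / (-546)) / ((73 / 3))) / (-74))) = 23230571 / 4554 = 5101.14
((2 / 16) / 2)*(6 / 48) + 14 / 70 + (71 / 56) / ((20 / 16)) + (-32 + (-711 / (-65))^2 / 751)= -87048184759 / 2842985600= -30.62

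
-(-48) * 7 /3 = 112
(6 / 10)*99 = 297 / 5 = 59.40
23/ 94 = 0.24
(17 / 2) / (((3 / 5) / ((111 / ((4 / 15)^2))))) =707625 / 32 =22113.28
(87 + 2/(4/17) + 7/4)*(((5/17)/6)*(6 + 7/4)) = 60295/1632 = 36.95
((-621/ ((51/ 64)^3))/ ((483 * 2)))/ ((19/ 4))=-524288/ 1960287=-0.27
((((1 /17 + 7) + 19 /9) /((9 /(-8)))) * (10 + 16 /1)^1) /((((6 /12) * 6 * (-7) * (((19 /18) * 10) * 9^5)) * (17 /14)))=583648 /43772137965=0.00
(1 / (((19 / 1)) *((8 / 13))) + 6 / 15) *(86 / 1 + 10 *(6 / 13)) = 11439 / 260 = 44.00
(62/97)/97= 62/9409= 0.01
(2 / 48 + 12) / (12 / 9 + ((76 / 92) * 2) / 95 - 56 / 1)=-0.22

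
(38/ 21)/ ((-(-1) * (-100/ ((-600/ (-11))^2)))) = -45600/ 847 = -53.84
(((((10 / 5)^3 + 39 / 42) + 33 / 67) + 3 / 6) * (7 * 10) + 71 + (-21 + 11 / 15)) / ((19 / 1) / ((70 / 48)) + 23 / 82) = 55.99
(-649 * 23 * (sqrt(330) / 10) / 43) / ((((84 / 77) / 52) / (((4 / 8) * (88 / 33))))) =-4269122 * sqrt(330) / 1935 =-40078.79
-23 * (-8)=184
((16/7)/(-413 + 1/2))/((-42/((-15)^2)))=0.03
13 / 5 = 2.60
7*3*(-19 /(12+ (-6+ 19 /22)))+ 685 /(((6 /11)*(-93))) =-6035909 /84258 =-71.64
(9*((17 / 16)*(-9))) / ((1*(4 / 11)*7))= -15147 / 448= -33.81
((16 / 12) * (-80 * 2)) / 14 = -320 / 21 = -15.24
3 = 3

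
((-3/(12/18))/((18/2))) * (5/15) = -1/6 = -0.17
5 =5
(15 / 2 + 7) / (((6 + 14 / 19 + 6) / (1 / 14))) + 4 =27655 / 6776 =4.08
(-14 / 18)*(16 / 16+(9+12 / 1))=-154 / 9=-17.11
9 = 9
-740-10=-750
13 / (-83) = -13 / 83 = -0.16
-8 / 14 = -4 / 7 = -0.57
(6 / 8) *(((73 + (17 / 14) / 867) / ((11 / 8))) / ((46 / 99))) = 85.70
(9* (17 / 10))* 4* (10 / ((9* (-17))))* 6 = -24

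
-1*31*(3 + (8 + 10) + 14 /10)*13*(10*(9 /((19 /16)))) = -12999168 /19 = -684166.74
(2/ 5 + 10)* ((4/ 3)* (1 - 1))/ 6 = 0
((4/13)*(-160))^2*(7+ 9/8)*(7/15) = 358400/39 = 9189.74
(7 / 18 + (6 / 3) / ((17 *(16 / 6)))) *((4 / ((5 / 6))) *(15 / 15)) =106 / 51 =2.08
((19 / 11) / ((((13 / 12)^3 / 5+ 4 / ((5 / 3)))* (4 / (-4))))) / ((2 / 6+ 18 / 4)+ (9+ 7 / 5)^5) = -162000000 / 30289016825309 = -0.00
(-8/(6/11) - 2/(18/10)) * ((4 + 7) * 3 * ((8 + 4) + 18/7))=-53108/7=-7586.86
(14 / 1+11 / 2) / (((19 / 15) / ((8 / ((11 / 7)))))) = 16380 / 209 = 78.37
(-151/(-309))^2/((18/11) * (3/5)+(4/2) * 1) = 1254055/15658884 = 0.08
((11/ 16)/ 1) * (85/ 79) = 935/ 1264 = 0.74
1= 1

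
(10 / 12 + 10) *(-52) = -1690 / 3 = -563.33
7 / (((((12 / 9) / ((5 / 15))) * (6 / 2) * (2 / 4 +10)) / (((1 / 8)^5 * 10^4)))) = 0.02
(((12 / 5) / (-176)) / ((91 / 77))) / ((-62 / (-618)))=-0.12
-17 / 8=-2.12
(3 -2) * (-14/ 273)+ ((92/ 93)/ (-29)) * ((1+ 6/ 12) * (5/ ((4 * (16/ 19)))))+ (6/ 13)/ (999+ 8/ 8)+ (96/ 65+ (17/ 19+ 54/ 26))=11516050607/ 2664636000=4.32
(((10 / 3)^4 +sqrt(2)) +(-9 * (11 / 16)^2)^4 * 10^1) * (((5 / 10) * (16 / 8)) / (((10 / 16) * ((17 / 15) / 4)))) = 96 * sqrt(2) / 17 +591070326867605 / 30802968576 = 19196.73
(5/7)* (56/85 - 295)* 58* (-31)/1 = 378018.17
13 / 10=1.30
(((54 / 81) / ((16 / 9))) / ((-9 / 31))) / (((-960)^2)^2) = -31 / 20384317440000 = -0.00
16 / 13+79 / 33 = 1555 / 429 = 3.62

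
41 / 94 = 0.44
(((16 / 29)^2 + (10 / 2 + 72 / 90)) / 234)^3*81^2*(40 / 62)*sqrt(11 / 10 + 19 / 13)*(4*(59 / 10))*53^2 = 75682307500045034733*sqrt(4810) / 658314018754388750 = 7973.22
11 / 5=2.20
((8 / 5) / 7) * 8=64 / 35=1.83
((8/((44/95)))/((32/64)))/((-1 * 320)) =-19/176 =-0.11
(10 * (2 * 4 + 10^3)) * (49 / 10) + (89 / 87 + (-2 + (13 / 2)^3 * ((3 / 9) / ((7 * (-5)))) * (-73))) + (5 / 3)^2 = 3623652107 / 73080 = 49584.73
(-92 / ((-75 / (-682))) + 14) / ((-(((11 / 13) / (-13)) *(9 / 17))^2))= 509230234526 / 735075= 692759.56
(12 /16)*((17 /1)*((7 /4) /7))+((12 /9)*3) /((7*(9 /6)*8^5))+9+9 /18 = 1091329 /86016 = 12.69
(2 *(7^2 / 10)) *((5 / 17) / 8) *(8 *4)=196 / 17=11.53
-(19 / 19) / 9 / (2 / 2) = -0.11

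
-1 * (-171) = 171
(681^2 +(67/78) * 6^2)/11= 6029295/143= 42162.90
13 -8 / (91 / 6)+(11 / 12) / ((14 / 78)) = 6399 / 364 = 17.58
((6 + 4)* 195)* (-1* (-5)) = 9750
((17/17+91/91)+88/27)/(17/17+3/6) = 3.51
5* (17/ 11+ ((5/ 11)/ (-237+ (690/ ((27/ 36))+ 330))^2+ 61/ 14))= 423994405/ 14366366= 29.51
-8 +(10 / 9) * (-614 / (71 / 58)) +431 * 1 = -85823 / 639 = -134.31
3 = 3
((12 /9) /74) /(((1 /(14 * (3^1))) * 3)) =28 /111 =0.25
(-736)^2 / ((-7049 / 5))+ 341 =-304771 / 7049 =-43.24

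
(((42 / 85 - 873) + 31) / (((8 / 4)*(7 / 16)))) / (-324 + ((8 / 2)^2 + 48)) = 143056 / 38675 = 3.70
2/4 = 1/2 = 0.50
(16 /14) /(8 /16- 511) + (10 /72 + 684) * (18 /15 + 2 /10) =957.79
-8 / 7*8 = -64 / 7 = -9.14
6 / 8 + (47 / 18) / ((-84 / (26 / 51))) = 14153 / 19278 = 0.73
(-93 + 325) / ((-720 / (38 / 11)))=-1.11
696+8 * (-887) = -6400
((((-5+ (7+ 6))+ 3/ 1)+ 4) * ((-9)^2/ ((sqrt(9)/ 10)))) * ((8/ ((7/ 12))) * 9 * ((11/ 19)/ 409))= 38491200/ 54397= 707.60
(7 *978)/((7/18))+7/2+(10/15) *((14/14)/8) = 211291/12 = 17607.58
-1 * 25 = -25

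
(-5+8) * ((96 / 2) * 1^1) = 144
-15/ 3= -5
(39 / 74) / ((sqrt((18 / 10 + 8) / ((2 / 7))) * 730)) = 0.00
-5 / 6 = -0.83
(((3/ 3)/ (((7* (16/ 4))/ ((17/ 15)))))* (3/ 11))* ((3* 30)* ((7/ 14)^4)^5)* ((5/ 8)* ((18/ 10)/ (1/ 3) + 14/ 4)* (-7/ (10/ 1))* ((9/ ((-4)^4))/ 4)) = -122553/ 3779571220480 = -0.00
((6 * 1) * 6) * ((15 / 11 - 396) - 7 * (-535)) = 1326744 / 11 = 120613.09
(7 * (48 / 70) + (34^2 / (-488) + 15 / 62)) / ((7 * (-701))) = -0.00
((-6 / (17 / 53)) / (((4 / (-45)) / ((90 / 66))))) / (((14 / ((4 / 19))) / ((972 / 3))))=34773300 / 24871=1398.15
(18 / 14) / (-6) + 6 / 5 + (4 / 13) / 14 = 131 / 130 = 1.01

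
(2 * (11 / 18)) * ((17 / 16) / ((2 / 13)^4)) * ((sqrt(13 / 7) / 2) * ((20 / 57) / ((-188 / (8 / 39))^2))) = 158015 * sqrt(91) / 2284565472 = 0.00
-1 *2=-2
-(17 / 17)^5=-1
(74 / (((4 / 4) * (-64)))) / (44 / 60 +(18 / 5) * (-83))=555 / 143072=0.00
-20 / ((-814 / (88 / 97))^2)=-320 / 12880921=-0.00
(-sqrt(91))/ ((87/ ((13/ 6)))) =-13 * sqrt(91)/ 522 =-0.24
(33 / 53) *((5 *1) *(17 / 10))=561 / 106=5.29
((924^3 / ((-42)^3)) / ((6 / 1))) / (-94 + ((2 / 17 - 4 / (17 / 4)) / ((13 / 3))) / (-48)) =9412832 / 498555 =18.88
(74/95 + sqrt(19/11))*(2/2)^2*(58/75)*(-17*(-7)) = 510748/7125 + 6902*sqrt(209)/825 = 192.63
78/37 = 2.11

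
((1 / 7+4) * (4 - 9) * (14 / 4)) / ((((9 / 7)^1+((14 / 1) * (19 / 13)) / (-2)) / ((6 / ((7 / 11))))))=5655 / 74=76.42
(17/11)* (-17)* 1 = -26.27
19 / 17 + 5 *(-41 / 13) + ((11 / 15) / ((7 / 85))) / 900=-61156873 / 4176900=-14.64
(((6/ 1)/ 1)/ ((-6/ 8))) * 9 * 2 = -144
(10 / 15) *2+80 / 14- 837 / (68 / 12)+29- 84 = -69850 / 357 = -195.66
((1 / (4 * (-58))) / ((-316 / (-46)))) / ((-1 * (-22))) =-23 / 806432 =-0.00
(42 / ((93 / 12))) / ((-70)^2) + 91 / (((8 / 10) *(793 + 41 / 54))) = 67160481 / 465063550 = 0.14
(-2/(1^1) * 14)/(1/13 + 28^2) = -364/10193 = -0.04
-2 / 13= -0.15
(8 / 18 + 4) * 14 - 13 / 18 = 123 / 2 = 61.50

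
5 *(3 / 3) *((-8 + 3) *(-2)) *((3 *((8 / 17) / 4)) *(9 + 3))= 3600 / 17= 211.76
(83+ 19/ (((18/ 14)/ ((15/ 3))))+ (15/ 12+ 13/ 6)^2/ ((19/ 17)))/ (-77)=-457825/ 210672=-2.17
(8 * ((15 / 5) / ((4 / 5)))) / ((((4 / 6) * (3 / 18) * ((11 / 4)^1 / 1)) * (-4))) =-270 / 11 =-24.55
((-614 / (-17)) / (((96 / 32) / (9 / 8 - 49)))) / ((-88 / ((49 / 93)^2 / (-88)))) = -282311981 / 13663482624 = -0.02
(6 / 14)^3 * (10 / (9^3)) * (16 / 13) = 160 / 120393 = 0.00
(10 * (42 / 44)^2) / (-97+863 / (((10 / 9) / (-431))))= -11025 / 405174187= -0.00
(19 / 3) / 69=19 / 207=0.09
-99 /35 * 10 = -198 /7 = -28.29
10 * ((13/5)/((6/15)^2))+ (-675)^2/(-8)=-454325/8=-56790.62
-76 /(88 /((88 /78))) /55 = -38 /2145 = -0.02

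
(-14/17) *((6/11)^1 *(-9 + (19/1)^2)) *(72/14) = -13824/17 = -813.18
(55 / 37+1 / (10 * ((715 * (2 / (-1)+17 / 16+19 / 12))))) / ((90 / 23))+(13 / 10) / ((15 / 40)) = 1419577849 / 369047250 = 3.85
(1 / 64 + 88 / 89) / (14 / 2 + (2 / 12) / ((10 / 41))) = 85815 / 656464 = 0.13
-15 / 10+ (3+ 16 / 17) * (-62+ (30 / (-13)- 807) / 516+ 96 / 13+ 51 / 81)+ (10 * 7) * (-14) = -1232049445 / 1026324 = -1200.45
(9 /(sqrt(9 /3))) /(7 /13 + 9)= 39 * sqrt(3) /124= 0.54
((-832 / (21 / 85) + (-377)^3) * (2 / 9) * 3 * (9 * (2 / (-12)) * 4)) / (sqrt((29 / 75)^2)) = 112530601300 / 203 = 554337937.44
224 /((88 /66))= 168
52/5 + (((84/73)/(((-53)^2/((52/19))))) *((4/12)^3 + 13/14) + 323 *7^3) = 266106367583/2401695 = 110799.40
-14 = -14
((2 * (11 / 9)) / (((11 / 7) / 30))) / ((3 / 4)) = 560 / 9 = 62.22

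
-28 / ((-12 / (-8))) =-56 / 3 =-18.67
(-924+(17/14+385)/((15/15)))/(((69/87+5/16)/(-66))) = 38428016/1197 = 32103.61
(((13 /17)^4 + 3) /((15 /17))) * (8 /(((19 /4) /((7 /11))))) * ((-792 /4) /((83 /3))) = -1125427968 /38739005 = -29.05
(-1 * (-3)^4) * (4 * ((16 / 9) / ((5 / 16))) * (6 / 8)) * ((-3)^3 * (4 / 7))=746496 / 35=21328.46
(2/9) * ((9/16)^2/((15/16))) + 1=43/40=1.08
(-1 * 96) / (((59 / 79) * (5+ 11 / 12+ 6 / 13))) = -1183104 / 58705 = -20.15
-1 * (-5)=5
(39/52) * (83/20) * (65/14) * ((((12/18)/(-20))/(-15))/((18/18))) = 1079/33600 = 0.03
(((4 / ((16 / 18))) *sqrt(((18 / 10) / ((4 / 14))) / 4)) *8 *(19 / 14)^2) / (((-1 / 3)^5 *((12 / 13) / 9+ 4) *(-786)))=6.27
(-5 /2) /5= -1 /2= -0.50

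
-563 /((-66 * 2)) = 563 /132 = 4.27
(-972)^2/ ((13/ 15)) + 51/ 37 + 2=524356745/ 481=1090138.76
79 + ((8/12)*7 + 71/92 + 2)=23857/276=86.44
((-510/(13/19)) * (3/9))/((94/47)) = -1615/13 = -124.23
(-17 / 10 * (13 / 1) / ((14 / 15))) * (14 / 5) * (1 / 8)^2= -663 / 640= -1.04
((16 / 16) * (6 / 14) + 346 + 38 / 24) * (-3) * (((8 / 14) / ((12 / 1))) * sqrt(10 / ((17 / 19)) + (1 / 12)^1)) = -29233 * sqrt(117147) / 59976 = -166.83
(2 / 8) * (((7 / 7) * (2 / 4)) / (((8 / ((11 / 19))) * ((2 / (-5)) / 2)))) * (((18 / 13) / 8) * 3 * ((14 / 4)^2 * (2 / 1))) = -72765 / 126464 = -0.58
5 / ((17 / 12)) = 60 / 17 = 3.53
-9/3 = -3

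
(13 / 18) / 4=13 / 72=0.18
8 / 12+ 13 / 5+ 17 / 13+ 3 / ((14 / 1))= 13073 / 2730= 4.79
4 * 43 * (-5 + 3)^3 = -1376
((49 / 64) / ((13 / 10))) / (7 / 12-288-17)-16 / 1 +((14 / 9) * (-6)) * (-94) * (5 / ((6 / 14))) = 34942779497 / 3419208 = 10219.55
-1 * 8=-8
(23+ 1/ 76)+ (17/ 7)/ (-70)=427859/ 18620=22.98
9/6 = 3/2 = 1.50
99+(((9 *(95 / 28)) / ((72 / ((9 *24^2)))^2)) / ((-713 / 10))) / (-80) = 632619 / 4991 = 126.75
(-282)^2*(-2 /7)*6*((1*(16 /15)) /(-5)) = 5089536 /175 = 29083.06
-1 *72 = -72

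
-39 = -39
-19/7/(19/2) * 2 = -4/7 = -0.57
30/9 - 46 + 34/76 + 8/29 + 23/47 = -6441217/155382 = -41.45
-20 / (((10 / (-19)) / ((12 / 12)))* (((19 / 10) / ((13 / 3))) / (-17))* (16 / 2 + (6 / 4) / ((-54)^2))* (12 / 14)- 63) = 668304 / 2102047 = 0.32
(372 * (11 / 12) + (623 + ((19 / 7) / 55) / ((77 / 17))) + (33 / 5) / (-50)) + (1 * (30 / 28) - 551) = 306788934 / 741125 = 413.95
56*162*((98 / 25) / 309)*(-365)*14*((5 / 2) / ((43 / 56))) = -8480408832 / 4429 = -1914745.73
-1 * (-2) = 2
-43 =-43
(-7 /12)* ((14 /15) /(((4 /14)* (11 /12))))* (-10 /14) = 49 /33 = 1.48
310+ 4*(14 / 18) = 2818 / 9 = 313.11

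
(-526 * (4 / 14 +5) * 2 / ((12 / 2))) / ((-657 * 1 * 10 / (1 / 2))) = 9731 / 137970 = 0.07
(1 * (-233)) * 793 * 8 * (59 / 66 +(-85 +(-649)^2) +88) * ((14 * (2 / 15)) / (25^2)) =-575286887300944 / 309375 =-1859513171.07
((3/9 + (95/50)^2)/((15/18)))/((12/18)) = 3549/500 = 7.10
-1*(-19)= 19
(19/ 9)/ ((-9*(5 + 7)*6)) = -19/ 5832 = -0.00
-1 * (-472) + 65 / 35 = 3317 / 7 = 473.86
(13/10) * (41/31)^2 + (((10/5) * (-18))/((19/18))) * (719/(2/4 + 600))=-8456165033/219290590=-38.56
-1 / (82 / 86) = -43 / 41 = -1.05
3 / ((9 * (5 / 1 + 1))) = 1 / 18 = 0.06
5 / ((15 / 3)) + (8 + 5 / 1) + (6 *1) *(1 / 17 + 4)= 38.35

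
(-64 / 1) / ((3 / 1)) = -64 / 3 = -21.33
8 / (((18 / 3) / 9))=12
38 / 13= 2.92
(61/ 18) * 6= 61/ 3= 20.33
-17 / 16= -1.06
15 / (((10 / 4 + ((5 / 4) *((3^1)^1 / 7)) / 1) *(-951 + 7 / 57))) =-1197 / 230350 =-0.01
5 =5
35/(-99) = -35/99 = -0.35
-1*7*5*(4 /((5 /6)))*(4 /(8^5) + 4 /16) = -43029 /1024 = -42.02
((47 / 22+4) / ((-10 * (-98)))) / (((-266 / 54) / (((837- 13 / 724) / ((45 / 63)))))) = -88351155 / 59315872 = -1.49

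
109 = 109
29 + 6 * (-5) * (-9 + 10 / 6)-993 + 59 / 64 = -47557 / 64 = -743.08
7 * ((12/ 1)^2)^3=20901888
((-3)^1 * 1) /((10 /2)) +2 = 7 /5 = 1.40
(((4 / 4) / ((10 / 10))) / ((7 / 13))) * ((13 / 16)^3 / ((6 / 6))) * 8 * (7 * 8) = 28561 / 64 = 446.27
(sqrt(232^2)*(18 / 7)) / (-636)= -348 / 371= -0.94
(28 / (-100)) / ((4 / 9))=-63 / 100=-0.63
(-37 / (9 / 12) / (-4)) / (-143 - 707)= -37 / 2550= -0.01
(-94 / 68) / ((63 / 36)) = -94 / 119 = -0.79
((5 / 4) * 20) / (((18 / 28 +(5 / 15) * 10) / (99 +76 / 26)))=1391250 / 2171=640.83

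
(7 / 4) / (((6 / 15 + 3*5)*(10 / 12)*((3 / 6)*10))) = 3 / 110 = 0.03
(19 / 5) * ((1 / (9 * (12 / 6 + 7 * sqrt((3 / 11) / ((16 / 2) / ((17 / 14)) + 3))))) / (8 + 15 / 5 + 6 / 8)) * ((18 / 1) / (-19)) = -28688 / 1098155 + 56 * sqrt(91443) / 1098155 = -0.01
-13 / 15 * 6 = -26 / 5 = -5.20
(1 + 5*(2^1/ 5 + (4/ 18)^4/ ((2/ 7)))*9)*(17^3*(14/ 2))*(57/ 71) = 9233605199/ 17253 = 535188.38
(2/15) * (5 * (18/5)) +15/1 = 87/5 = 17.40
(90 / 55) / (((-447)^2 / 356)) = 712 / 244211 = 0.00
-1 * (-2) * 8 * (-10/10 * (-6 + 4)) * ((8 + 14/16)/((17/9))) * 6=15336/17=902.12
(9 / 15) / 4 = 3 / 20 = 0.15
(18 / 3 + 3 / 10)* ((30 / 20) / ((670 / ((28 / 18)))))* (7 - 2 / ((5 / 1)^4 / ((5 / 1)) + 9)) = 17199 / 112225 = 0.15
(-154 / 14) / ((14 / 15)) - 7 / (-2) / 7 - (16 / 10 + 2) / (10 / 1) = -2038 / 175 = -11.65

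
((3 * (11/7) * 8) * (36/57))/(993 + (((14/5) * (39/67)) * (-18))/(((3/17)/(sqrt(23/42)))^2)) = 1061280/21257789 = 0.05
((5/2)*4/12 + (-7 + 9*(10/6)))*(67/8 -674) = -5879.69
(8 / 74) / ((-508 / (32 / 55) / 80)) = -512 / 51689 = -0.01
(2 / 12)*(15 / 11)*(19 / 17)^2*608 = 548720 / 3179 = 172.61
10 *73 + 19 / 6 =4399 / 6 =733.17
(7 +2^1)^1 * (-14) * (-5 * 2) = 1260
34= 34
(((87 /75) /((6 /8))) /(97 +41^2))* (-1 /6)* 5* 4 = -0.00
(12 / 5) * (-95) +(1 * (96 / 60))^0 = -227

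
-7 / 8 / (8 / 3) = -21 / 64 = -0.33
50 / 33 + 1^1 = 83 / 33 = 2.52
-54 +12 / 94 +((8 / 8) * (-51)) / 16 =-42909 / 752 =-57.06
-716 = -716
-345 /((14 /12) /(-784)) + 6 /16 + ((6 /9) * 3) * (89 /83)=153943433 /664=231842.52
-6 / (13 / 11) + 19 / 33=-1931 / 429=-4.50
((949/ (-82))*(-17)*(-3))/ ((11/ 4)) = -96798/ 451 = -214.63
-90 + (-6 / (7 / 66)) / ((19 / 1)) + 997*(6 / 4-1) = 107869 / 266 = 405.52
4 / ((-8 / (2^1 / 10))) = -1 / 10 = -0.10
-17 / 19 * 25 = -425 / 19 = -22.37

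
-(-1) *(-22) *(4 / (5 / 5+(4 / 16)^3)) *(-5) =5632 / 13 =433.23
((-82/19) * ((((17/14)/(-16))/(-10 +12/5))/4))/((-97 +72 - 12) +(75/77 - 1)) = 38335/131739008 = 0.00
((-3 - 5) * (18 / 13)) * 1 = -144 / 13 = -11.08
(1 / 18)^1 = 1 / 18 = 0.06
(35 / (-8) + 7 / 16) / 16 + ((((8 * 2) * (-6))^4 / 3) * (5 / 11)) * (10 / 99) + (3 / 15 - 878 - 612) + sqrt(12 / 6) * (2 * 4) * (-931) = 201095813661 / 154880 - 7448 * sqrt(2) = 1287864.49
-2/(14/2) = -2/7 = -0.29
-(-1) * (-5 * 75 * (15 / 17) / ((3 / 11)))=-20625 / 17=-1213.24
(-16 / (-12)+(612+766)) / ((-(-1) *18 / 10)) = 20690 / 27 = 766.30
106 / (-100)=-53 / 50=-1.06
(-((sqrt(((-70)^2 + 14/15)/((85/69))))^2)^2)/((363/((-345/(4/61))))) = 1002751821766163/4371125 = 229403602.45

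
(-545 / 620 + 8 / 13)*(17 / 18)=-7225 / 29016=-0.25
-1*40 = -40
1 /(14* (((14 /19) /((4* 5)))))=95 /49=1.94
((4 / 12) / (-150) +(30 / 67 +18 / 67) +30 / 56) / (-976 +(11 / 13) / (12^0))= -6858631 / 5350961700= -0.00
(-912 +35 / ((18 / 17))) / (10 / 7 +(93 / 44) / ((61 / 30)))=-74311237 / 208665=-356.13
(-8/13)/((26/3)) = -12/169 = -0.07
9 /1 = 9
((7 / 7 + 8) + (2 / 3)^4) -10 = -65 / 81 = -0.80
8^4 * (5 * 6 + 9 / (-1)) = 86016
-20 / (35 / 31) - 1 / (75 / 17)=-17.94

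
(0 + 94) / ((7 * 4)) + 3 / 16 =397 / 112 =3.54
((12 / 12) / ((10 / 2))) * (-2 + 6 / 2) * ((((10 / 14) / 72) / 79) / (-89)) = -1 / 3543624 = -0.00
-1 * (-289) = 289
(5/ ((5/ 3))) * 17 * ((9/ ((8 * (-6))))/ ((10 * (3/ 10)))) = -51/ 16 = -3.19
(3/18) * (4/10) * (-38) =-38/15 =-2.53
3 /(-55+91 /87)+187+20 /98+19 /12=260456695 /1380036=188.73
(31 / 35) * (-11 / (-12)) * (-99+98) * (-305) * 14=3466.83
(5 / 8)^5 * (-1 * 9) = -28125 / 32768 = -0.86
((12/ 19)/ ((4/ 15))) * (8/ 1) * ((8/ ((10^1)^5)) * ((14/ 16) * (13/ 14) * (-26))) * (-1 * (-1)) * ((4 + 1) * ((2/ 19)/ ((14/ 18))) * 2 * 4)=-54756/ 315875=-0.17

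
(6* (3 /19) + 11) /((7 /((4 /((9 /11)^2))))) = 10.20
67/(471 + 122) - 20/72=-1759/10674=-0.16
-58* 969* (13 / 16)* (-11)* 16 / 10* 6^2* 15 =433991844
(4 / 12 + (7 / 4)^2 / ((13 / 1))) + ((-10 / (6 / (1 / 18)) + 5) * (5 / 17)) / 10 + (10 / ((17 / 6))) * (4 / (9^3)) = 629495 / 859248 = 0.73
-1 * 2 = -2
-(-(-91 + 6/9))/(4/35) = -9485/12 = -790.42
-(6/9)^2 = -4/9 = -0.44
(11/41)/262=11/10742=0.00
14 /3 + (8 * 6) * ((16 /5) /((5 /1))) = 2654 /75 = 35.39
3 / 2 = 1.50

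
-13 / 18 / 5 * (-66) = 143 / 15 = 9.53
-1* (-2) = 2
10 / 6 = 5 / 3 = 1.67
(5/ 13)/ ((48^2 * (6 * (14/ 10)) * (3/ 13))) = 25/ 290304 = 0.00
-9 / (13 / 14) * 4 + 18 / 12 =-969 / 26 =-37.27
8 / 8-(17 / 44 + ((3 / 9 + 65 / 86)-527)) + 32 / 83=248231531 / 471108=526.91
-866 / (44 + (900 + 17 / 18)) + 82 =1379150 / 17009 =81.08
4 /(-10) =-2 /5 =-0.40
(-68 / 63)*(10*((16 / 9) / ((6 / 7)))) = -5440 / 243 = -22.39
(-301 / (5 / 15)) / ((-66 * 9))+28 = 5845 / 198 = 29.52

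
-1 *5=-5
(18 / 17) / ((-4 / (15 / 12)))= -45 / 136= -0.33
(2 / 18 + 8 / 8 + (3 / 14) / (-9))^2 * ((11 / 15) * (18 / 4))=206459 / 52920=3.90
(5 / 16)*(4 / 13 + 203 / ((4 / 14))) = 92405 / 416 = 222.13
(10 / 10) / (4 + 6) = 0.10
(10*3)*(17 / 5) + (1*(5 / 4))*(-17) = 323 / 4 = 80.75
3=3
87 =87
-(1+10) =-11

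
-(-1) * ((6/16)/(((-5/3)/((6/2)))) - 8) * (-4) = 347/10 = 34.70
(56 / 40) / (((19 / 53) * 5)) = 371 / 475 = 0.78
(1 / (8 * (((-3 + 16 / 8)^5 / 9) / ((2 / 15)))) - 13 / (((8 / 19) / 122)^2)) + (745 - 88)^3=22600158163 / 80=282501977.04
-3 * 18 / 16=-27 / 8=-3.38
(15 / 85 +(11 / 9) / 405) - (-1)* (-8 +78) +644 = 44254132 / 61965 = 714.18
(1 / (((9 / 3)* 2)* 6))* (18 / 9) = 1 / 18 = 0.06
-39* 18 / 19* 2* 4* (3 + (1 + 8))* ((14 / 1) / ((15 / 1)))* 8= -2515968 / 95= -26483.87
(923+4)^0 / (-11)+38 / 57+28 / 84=0.91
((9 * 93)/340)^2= 700569/115600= 6.06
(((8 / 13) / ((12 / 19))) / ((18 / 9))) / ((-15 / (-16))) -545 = -318521 / 585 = -544.48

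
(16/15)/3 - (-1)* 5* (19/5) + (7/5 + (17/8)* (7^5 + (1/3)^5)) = 173675207/4860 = 35735.64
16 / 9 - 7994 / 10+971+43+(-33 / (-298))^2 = 864733553 / 3996180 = 216.39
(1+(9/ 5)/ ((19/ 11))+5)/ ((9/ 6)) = 446/ 95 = 4.69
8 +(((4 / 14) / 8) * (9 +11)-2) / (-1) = 9.29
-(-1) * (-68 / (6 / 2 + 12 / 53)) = -3604 / 171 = -21.08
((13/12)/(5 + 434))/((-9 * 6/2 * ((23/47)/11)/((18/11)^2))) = -611/111067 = -0.01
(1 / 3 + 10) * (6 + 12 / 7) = 558 / 7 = 79.71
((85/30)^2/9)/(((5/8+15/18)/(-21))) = -578/45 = -12.84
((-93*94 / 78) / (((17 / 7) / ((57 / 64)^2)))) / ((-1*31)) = 1068921 / 905216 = 1.18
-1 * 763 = -763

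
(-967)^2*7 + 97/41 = 268370640/41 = 6545625.37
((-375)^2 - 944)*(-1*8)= -1117448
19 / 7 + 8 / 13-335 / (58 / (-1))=48059 / 5278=9.11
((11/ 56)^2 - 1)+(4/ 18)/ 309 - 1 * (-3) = 17785205/ 8721216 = 2.04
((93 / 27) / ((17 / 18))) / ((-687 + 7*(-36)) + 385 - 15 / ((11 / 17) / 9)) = -682 / 142613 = -0.00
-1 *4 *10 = -40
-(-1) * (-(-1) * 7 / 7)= 1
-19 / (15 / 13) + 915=13478 / 15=898.53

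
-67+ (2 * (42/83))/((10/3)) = -27679/415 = -66.70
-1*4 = -4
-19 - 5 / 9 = -176 / 9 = -19.56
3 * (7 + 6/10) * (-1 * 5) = -114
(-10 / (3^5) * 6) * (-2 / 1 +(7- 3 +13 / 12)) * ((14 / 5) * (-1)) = 518 / 243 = 2.13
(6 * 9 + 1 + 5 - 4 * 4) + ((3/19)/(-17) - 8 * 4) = 3873/323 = 11.99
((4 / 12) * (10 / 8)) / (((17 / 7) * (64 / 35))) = 0.09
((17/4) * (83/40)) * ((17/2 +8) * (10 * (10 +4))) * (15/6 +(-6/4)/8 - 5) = -14015463/256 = -54747.90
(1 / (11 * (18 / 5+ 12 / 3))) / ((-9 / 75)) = -125 / 1254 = -0.10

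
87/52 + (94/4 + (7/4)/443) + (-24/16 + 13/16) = 2256563/92144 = 24.49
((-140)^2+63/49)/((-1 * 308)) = -137209/2156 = -63.64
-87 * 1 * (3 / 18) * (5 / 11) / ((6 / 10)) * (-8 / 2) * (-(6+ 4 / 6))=-29000 / 99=-292.93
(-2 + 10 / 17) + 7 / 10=-121 / 170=-0.71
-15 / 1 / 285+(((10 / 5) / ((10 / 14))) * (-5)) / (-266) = 0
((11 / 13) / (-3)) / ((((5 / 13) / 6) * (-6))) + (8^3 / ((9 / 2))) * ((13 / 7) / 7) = 68177 / 2205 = 30.92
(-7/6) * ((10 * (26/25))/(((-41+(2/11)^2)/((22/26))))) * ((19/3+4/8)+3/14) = 393976/223065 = 1.77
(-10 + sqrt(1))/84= -3/28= -0.11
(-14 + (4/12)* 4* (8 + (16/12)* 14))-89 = -607/9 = -67.44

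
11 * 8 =88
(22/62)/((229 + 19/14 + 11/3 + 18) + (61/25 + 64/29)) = 0.00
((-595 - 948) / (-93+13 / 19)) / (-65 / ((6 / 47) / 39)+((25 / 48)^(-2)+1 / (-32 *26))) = -401180000 / 476533352751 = -0.00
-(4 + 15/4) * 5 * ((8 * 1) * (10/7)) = -3100/7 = -442.86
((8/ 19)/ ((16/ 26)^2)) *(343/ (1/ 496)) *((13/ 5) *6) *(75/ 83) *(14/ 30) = 1244323.96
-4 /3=-1.33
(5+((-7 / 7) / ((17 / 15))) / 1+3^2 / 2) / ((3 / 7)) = 2051 / 102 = 20.11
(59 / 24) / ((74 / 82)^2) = 99179 / 32856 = 3.02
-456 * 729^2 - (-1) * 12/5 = -1211685468/5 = -242337093.60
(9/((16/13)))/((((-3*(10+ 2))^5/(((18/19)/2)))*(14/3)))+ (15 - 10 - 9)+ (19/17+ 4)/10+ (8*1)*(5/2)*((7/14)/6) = -163972990033/90017464320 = -1.82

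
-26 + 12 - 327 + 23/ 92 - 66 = -1627/ 4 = -406.75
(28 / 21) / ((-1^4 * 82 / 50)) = -0.81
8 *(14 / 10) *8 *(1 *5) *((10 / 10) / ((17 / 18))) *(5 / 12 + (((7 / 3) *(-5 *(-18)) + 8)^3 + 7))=4914410038.59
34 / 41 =0.83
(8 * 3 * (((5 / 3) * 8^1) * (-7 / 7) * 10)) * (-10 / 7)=32000 / 7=4571.43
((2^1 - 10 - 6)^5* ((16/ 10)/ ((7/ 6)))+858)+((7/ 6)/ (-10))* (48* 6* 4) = -3684318/ 5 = -736863.60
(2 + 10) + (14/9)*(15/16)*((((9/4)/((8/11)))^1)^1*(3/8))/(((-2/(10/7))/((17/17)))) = 22101/2048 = 10.79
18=18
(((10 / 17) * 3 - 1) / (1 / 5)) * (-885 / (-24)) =19175 / 136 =140.99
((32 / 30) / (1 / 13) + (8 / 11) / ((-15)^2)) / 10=17164 / 12375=1.39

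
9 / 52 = 0.17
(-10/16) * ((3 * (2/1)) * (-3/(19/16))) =180/19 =9.47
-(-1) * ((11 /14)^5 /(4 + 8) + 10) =10.02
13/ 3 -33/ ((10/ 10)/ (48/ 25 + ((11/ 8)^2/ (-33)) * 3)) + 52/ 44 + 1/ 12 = -2750333/ 52800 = -52.09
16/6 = 2.67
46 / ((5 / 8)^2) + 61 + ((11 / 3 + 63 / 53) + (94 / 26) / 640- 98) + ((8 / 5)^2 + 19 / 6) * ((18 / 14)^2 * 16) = 15368146657 / 64821120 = 237.09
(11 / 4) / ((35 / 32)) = 88 / 35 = 2.51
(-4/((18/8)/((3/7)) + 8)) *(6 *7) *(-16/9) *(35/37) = 125440/5883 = 21.32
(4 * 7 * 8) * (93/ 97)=20832/ 97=214.76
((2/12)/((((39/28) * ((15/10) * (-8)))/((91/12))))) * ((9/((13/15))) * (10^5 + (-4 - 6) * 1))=-4082925/52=-78517.79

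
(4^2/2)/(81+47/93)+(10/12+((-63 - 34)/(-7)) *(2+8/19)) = 52141543/1512210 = 34.48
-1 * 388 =-388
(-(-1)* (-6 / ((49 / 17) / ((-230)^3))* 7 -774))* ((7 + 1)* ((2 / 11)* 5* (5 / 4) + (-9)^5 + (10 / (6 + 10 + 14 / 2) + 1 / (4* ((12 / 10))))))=-148317279627484262 / 1771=-83747758118285.86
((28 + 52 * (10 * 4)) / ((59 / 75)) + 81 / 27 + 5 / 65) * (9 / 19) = 18518940 / 14573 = 1270.77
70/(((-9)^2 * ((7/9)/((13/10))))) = 1.44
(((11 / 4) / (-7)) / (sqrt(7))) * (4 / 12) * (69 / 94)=-253 * sqrt(7) / 18424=-0.04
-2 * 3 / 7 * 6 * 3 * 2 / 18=-12 / 7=-1.71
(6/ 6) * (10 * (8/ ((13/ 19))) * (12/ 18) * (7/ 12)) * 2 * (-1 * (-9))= 10640/ 13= 818.46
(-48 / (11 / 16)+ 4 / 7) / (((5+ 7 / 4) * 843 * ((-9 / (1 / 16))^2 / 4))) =-1333 / 567841428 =-0.00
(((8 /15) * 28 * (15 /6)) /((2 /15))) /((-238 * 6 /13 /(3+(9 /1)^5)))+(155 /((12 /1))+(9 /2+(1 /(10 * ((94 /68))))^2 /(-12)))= -423900018622 /2816475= -150507.29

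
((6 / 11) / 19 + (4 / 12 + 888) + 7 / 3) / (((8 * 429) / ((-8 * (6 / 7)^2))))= -2233864 / 1464463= -1.53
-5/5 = -1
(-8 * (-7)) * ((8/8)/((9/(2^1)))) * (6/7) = 32/3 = 10.67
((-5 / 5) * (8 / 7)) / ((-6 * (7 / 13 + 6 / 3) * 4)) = 13 / 693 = 0.02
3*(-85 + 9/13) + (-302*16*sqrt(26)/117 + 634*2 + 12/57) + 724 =429604/247 - 4832*sqrt(26)/117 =1528.70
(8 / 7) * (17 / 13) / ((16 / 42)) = 51 / 13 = 3.92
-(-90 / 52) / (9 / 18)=45 / 13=3.46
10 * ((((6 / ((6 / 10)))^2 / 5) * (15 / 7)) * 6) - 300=15900 / 7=2271.43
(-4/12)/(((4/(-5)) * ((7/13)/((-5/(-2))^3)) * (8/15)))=40625/1792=22.67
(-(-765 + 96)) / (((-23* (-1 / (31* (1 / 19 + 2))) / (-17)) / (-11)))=151249527 / 437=346108.76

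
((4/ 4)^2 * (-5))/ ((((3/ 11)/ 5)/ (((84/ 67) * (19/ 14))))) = -10450/ 67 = -155.97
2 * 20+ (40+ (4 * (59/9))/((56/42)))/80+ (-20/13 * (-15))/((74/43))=6251699/115440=54.16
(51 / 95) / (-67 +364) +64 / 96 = 6287 / 9405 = 0.67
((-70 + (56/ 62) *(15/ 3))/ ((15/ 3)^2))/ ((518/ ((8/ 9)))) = -232/ 51615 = -0.00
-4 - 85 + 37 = -52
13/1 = 13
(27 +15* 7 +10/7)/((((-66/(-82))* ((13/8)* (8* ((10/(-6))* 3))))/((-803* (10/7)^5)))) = 12185.15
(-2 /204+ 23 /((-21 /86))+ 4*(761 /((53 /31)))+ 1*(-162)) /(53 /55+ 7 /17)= 3172442075 /2862636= 1108.22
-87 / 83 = -1.05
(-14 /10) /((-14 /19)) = 19 /10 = 1.90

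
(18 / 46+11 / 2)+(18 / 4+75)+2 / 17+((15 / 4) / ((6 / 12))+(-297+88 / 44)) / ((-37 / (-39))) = -6294059 / 28934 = -217.53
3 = 3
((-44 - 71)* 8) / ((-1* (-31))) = -920 / 31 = -29.68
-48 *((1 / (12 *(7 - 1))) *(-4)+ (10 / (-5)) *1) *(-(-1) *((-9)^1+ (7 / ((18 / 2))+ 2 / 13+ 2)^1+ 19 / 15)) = -831464 / 1755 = -473.77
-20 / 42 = -10 / 21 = -0.48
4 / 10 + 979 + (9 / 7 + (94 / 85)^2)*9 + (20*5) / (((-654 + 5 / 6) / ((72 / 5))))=198158545112 / 198203425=999.77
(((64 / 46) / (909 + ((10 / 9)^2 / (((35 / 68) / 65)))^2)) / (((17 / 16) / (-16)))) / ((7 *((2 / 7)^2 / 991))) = -4567386507264 / 3169756258891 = -1.44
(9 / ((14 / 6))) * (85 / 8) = 2295 / 56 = 40.98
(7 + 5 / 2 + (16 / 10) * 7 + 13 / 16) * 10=1721 / 8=215.12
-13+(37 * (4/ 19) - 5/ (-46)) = -4459/ 874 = -5.10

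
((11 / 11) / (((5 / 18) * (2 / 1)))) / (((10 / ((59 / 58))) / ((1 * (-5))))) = -531 / 580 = -0.92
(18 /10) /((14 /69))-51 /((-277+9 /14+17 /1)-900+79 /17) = 57171167 /6412490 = 8.92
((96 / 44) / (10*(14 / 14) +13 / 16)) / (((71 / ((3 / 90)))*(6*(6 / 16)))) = 256 / 6080085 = 0.00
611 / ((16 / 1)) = 611 / 16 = 38.19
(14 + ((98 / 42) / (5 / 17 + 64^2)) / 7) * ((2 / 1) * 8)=224.00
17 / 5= 3.40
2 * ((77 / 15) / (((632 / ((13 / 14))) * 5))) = 143 / 47400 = 0.00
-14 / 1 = -14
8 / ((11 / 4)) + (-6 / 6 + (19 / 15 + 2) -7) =-301 / 165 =-1.82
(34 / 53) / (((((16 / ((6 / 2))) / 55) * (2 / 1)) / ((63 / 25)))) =35343 / 4240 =8.34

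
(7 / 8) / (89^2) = 7 / 63368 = 0.00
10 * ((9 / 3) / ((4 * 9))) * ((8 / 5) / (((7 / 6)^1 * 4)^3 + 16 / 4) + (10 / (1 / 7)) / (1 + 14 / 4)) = 249793 / 19251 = 12.98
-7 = -7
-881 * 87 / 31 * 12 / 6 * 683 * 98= -330986470.84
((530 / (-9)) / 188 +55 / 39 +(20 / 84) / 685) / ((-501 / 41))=-474534041 / 5284088082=-0.09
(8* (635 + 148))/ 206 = 3132/ 103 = 30.41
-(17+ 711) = -728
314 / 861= 0.36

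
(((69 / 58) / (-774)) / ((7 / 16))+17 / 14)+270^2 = 545446859 / 7482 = 72901.21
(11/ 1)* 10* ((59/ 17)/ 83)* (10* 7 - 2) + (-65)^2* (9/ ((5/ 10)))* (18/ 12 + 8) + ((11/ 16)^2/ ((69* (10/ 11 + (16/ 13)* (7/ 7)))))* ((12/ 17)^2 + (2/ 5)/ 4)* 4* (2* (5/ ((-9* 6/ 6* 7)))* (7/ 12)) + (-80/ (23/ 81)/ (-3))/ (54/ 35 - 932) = 41199821999882561907817/ 57001279548169728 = 722787.67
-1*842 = -842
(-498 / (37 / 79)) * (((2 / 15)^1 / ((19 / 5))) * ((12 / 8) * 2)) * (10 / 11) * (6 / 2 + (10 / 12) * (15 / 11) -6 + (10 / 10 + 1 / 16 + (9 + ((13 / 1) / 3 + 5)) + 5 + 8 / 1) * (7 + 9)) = -4470169180 / 85063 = -52551.28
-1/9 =-0.11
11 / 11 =1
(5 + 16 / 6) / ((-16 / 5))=-115 / 48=-2.40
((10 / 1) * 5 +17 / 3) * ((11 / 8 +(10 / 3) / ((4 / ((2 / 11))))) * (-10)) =-336505 / 396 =-849.76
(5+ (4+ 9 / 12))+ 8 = 71 / 4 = 17.75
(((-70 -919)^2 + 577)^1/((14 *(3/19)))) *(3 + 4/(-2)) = 1328233/3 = 442744.33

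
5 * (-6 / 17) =-30 / 17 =-1.76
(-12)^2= 144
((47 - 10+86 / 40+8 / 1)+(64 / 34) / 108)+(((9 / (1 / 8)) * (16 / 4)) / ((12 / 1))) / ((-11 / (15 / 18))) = 4579367 / 100980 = 45.35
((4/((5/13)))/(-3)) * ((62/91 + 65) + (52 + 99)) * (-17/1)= 12769.75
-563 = -563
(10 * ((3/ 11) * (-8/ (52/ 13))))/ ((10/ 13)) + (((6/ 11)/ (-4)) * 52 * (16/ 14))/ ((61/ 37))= -56394/ 4697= -12.01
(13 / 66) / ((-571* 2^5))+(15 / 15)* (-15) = -18089293 / 1205952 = -15.00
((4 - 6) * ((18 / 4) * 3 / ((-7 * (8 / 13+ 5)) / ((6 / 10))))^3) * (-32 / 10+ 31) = 0.49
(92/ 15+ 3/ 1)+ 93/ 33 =1972/ 165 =11.95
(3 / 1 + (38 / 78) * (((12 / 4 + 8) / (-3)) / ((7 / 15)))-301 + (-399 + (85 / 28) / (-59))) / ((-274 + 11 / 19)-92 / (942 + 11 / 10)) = 1155929065777 / 451102076100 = 2.56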